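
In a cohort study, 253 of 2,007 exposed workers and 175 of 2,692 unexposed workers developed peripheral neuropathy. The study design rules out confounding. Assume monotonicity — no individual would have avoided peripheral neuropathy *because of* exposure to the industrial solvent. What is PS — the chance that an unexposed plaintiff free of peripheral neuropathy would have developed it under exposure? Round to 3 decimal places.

PS ≈ 0.065

p₁ = P(outcome | exposed) = 253/2007 = 0.12606
p₀ = P(outcome | unexposed) = 175/2692 = 0.065007
Under exogeneity and monotonicity, PS = (p₁ − p₀) / (1 − p₀).
PS = (0.12606 − 0.065007) / (1 − 0.065007) = 0.061051 / 0.93499 ≈ 0.0653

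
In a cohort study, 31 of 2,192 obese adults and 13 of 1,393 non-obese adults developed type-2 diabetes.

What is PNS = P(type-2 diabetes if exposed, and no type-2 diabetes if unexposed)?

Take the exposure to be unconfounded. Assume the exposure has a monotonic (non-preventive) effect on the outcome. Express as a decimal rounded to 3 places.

PNS ≈ 0.005

p₁ = P(outcome | exposed) = 31/2192 = 0.014142
p₀ = P(outcome | unexposed) = 13/1393 = 0.0093324
Under exogeneity and monotonicity, PNS = p₁ − p₀.
PNS = 0.014142 − 0.0093324 = 0.00481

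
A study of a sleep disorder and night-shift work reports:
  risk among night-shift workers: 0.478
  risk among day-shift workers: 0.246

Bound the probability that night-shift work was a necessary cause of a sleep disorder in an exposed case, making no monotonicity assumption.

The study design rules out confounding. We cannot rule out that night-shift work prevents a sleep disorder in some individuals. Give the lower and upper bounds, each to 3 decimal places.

0.485 ≤ PN ≤ 1.000

Let p₁ = 0.478, p₀ = 0.246.
Under exogeneity alone the bounds on PN are max{0,(p₁−p₀)/p₁} ≤ PN ≤ min{1,(1−p₀)/p₁}.
  lower = (p₁ − p₀)/p₁ = 0.232 / 0.478 ≈ 0.4854
  upper = min{1, (1 − p₀)/p₁} = 0.754 / 0.478 ≈ 1.5774 → capped at 1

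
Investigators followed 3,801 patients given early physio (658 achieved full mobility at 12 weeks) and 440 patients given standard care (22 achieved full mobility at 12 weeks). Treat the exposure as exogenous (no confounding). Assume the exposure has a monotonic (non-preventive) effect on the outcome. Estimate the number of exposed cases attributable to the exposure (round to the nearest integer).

about 468 cases

p₁ = P(outcome | exposed) = 658/3801 = 0.17311
p₀ = P(outcome | unexposed) = 22/440 = 0.05
PN = (p₁ − p₀)/p₁ = (0.17311 − 0.05) / 0.17311 ≈ 0.71117.
Attributable cases ≈ PN × (exposed cases) = 0.71117 × 658 ≈ 467.95.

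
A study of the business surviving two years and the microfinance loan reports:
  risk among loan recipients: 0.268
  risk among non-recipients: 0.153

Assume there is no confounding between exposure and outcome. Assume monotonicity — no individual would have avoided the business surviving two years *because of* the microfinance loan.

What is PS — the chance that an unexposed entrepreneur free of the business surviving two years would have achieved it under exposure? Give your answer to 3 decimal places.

Let p₁ = 0.268, p₀ = 0.153.
Under exogeneity and monotonicity, PS = (p₁ − p₀) / (1 − p₀).
PS = (0.268 − 0.153) / (1 − 0.153) = 0.115 / 0.847 ≈ 0.1358

PS ≈ 0.136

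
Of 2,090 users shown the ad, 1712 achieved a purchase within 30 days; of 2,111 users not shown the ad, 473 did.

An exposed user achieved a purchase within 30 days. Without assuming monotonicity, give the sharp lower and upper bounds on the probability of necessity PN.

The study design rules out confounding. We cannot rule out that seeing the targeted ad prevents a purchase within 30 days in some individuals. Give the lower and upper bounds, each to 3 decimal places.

p₁ = P(outcome | exposed) = 1712/2090 = 0.81914
p₀ = P(outcome | unexposed) = 473/2111 = 0.22406
Under exogeneity alone the bounds on PN are max{0,(p₁−p₀)/p₁} ≤ PN ≤ min{1,(1−p₀)/p₁}.
  lower = (p₁ − p₀)/p₁ = 0.59507 / 0.81914 ≈ 0.7265
  upper = min{1, (1 − p₀)/p₁} = 0.77594 / 0.81914 ≈ 0.9473

0.726 ≤ PN ≤ 0.947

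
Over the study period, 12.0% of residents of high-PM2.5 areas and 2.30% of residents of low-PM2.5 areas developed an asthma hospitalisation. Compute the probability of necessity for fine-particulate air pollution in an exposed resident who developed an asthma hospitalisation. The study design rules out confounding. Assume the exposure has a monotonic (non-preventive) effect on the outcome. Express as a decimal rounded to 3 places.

PN ≈ 0.808

p₁ = 0.12, p₀ = 0.023.
Under exogeneity and monotonicity, PN = (p₁ − p₀) / p₁.
PN = (0.12 − 0.023) / 0.12 = 0.097 / 0.12 ≈ 0.8083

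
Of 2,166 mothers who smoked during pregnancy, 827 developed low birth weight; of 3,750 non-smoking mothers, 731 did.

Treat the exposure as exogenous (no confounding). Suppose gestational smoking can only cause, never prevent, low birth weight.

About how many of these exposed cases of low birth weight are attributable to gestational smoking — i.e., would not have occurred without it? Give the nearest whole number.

about 405 cases

p₁ = P(outcome | exposed) = 827/2166 = 0.38181
p₀ = P(outcome | unexposed) = 731/3750 = 0.19493
PN = (p₁ − p₀)/p₁ = (0.38181 − 0.19493) / 0.38181 ≈ 0.48945.
Attributable cases ≈ PN × (exposed cases) = 0.48945 × 827 ≈ 404.77.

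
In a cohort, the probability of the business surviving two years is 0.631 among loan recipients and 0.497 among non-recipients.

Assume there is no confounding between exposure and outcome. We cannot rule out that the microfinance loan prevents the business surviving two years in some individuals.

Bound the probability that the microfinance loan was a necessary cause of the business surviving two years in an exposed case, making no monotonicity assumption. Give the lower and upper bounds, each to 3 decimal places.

0.212 ≤ PN ≤ 0.797

Let p₁ = 0.631, p₀ = 0.497.
Under exogeneity alone the bounds on PN are max{0,(p₁−p₀)/p₁} ≤ PN ≤ min{1,(1−p₀)/p₁}.
  lower = (p₁ − p₀)/p₁ = 0.134 / 0.631 ≈ 0.2124
  upper = min{1, (1 − p₀)/p₁} = 0.503 / 0.631 ≈ 0.7971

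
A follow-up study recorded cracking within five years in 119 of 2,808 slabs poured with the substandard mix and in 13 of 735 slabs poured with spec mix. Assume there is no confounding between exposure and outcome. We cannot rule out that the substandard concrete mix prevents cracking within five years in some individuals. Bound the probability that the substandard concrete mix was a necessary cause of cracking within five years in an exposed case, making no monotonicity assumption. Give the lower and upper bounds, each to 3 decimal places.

0.583 ≤ PN ≤ 1.000

p₁ = P(outcome | exposed) = 119/2808 = 0.042379
p₀ = P(outcome | unexposed) = 13/735 = 0.017687
Under exogeneity alone the bounds on PN are max{0,(p₁−p₀)/p₁} ≤ PN ≤ min{1,(1−p₀)/p₁}.
  lower = (p₁ − p₀)/p₁ = 0.024692 / 0.042379 ≈ 0.5826
  upper = min{1, (1 − p₀)/p₁} = 0.98231 / 0.042379 ≈ 23.1793 → capped at 1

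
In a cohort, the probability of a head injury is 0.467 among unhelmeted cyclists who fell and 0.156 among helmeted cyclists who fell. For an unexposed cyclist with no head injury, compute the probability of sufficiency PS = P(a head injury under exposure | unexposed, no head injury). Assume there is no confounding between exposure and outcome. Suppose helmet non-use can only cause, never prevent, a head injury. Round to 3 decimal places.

PS ≈ 0.368

Let p₁ = 0.467, p₀ = 0.156.
Under exogeneity and monotonicity, PS = (p₁ − p₀) / (1 − p₀).
PS = (0.467 − 0.156) / (1 − 0.156) = 0.311 / 0.844 ≈ 0.3685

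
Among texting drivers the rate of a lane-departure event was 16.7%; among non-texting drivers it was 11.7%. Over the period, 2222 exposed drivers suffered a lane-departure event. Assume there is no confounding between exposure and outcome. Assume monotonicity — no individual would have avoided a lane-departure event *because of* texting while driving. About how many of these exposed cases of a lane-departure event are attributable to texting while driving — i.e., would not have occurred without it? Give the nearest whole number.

about 665 cases

p₁ = 0.167, p₀ = 0.117.
PN = (p₁ − p₀)/p₁ = (0.167 − 0.117) / 0.167 ≈ 0.29940.
Attributable cases ≈ PN × (exposed cases) = 0.29940 × 2222 ≈ 665.27.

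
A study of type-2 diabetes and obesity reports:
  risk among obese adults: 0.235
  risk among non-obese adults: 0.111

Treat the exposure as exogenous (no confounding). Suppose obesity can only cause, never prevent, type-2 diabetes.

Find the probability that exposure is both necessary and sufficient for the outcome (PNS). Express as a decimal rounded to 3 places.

PNS ≈ 0.124

Let p₁ = 0.235, p₀ = 0.111.
Under exogeneity and monotonicity, PNS = p₁ − p₀.
PNS = 0.235 − 0.111 = 0.124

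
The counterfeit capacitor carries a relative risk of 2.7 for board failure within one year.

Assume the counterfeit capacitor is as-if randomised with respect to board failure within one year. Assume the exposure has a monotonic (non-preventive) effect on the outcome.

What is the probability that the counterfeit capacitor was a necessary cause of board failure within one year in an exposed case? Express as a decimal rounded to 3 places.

Under exogeneity and monotonicity, PN = (RR − 1) / RR = 1 − 1/RR.
PN = (2.7 − 1) / 2.7 = 1.7 / 2.7 ≈ 0.6296

PN ≈ 0.630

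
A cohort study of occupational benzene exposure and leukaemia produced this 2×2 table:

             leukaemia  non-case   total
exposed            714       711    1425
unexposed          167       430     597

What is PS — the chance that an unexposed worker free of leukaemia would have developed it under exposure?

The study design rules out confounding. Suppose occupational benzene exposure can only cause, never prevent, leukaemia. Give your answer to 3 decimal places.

PS ≈ 0.307

p₁ = P(outcome | exposed) = 714/1425 = 0.50105
p₀ = P(outcome | unexposed) = 167/597 = 0.27973
Under exogeneity and monotonicity, PS = (p₁ − p₀)/(1 − p₀).
PS = (0.50105 − 0.27973) / 0.72027 ≈ 0.3073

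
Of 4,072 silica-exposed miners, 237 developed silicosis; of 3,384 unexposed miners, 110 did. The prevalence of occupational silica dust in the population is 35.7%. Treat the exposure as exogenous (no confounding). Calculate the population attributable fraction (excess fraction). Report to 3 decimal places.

p₁ = P(outcome | exposed) = 237/4072 = 0.058202
p₀ = P(outcome | unexposed) = 110/3384 = 0.032506
Overall risk P(Y=1) = π·p₁ + (1−π)·p₀ = 0.357×0.058202 + 0.643×0.032506 = 0.04168.
Under exogeneity, PAF = [P(Y=1) − p₀] / P(Y=1).
PAF = (0.04168 − 0.032506) / 0.04168 ≈ 0.2201

PAF ≈ 0.220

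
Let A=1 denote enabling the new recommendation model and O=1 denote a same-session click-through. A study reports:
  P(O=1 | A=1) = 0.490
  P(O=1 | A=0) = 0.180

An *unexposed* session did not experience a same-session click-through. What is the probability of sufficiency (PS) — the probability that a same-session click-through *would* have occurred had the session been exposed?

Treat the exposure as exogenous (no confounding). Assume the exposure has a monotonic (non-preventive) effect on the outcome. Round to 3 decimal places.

PS ≈ 0.378

Let p₁ = 0.49, p₀ = 0.18.
Under exogeneity and monotonicity, PS = (p₁ − p₀) / (1 − p₀).
PS = (0.49 − 0.18) / (1 − 0.18) = 0.31 / 0.82 ≈ 0.3780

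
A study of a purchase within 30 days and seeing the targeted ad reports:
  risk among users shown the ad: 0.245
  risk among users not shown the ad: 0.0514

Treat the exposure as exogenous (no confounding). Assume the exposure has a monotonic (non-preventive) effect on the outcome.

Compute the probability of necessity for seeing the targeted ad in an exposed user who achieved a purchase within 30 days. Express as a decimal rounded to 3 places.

Let p₁ = 0.245, p₀ = 0.0514.
Under exogeneity and monotonicity, PN = (p₁ − p₀) / p₁.
PN = (0.245 − 0.0514) / 0.245 = 0.1936 / 0.245 ≈ 0.7902

PN ≈ 0.790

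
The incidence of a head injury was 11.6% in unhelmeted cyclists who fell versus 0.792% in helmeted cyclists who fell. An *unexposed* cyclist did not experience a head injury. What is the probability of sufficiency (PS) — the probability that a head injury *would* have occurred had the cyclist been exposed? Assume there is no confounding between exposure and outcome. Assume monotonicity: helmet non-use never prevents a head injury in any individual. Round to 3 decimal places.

p₁ = 0.116, p₀ = 0.00792.
Under exogeneity and monotonicity, PS = (p₁ − p₀) / (1 − p₀).
PS = (0.116 − 0.00792) / (1 − 0.00792) = 0.10808 / 0.99208 ≈ 0.1089

PS ≈ 0.109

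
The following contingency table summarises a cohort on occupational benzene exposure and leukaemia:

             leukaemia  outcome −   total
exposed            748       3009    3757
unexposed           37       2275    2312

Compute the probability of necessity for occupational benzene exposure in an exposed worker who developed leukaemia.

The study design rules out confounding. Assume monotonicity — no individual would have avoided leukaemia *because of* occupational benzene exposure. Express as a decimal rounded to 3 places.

PN ≈ 0.920

p₁ = P(outcome | exposed) = 748/3757 = 0.1991
p₀ = P(outcome | unexposed) = 37/2312 = 0.016003
Under exogeneity and monotonicity, PN = (p₁ − p₀)/p₁.
PN = (0.1991 − 0.016003) / 0.1991 ≈ 0.9196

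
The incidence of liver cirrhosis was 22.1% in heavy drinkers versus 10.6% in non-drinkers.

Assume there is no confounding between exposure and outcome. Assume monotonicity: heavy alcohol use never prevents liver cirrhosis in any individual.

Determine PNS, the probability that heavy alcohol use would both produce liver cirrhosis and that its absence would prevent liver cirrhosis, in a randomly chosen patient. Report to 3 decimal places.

PNS ≈ 0.115

p₁ = 0.221, p₀ = 0.106.
Under exogeneity and monotonicity, PNS = p₁ − p₀.
PNS = 0.221 − 0.106 = 0.115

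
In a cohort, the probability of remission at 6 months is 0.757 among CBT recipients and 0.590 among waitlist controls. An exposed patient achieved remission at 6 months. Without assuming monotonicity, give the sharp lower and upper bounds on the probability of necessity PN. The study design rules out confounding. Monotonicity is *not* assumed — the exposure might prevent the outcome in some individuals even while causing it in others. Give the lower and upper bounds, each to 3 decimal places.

Let p₁ = 0.757, p₀ = 0.59.
Under exogeneity alone the bounds on PN are max{0,(p₁−p₀)/p₁} ≤ PN ≤ min{1,(1−p₀)/p₁}.
  lower = (p₁ − p₀)/p₁ = 0.167 / 0.757 ≈ 0.2206
  upper = min{1, (1 − p₀)/p₁} = 0.41 / 0.757 ≈ 0.5416

0.221 ≤ PN ≤ 0.542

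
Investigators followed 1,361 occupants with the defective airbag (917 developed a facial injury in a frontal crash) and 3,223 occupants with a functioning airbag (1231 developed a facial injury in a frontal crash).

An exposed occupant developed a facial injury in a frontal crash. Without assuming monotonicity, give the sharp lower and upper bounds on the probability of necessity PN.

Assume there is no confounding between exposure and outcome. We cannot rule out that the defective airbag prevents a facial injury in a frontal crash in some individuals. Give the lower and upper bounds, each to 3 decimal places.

0.433 ≤ PN ≤ 0.917

p₁ = P(outcome | exposed) = 917/1361 = 0.67377
p₀ = P(outcome | unexposed) = 1231/3223 = 0.38194
Under exogeneity alone the bounds on PN are max{0,(p₁−p₀)/p₁} ≤ PN ≤ min{1,(1−p₀)/p₁}.
  lower = (p₁ − p₀)/p₁ = 0.29183 / 0.67377 ≈ 0.4331
  upper = min{1, (1 − p₀)/p₁} = 0.61806 / 0.67377 ≈ 0.9173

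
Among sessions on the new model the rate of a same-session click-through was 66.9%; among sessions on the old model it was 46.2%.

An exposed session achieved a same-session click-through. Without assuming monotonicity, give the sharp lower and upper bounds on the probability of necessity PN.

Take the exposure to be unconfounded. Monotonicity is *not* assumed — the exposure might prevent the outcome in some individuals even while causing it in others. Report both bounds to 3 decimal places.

0.309 ≤ PN ≤ 0.804

p₁ = 0.669, p₀ = 0.462.
Under exogeneity alone the bounds on PN are max{0,(p₁−p₀)/p₁} ≤ PN ≤ min{1,(1−p₀)/p₁}.
  lower = (p₁ − p₀)/p₁ = 0.207 / 0.669 ≈ 0.3094
  upper = min{1, (1 − p₀)/p₁} = 0.538 / 0.669 ≈ 0.8042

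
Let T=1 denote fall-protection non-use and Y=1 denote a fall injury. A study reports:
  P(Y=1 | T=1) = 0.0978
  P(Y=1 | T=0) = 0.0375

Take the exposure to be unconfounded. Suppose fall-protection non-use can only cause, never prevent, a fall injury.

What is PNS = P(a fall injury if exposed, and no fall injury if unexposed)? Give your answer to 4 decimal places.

PNS ≈ 0.0603

Let p₁ = 0.0978, p₀ = 0.0375.
Under exogeneity and monotonicity, PNS = p₁ − p₀.
PNS = 0.0978 − 0.0375 = 0.0603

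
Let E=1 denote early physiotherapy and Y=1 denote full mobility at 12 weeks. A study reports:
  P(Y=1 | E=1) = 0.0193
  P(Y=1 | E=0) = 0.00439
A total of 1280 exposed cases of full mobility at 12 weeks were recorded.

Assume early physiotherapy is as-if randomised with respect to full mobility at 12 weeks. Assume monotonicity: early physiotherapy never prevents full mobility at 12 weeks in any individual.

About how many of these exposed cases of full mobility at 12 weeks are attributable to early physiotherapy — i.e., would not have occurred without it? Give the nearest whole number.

about 989 cases

Let p₁ = 0.0193, p₀ = 0.00439.
PN = (p₁ − p₀)/p₁ = (0.0193 − 0.00439) / 0.0193 ≈ 0.77254.
Attributable cases ≈ PN × (exposed cases) = 0.77254 × 1280 ≈ 988.85.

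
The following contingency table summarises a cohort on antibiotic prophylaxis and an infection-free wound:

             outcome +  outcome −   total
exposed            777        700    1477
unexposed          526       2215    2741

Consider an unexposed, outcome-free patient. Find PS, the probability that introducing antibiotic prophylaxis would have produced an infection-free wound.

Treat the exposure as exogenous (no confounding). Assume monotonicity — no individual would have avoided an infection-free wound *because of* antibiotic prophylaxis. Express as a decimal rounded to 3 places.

p₁ = P(outcome | exposed) = 777/1477 = 0.52607
p₀ = P(outcome | unexposed) = 526/2741 = 0.1919
Under exogeneity and monotonicity, PS = (p₁ − p₀) / (1 − p₀).
PS = (0.52607 − 0.1919) / (1 − 0.1919) = 0.33417 / 0.8081 ≈ 0.4135

PS ≈ 0.414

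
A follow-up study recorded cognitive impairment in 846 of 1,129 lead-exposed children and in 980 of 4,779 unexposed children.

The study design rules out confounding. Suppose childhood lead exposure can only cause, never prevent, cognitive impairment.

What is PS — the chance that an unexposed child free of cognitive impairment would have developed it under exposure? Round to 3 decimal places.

PS ≈ 0.685

p₁ = P(outcome | exposed) = 846/1129 = 0.74934
p₀ = P(outcome | unexposed) = 980/4779 = 0.20506
Under exogeneity and monotonicity, PS = (p₁ − p₀) / (1 − p₀).
PS = (0.74934 − 0.20506) / (1 − 0.20506) = 0.54427 / 0.79494 ≈ 0.6847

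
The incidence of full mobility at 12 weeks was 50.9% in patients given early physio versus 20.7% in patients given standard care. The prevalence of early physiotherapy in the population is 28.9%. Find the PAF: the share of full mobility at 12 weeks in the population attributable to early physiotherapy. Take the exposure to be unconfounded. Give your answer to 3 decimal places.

PAF ≈ 0.297

p₁ = 0.509, p₀ = 0.207.
Overall risk P(Y=1) = π·p₁ + (1−π)·p₀ = 0.289×0.509 + 0.711×0.207 = 0.29428.
Under exogeneity, PAF = [P(Y=1) − p₀] / P(Y=1).
PAF = (0.29428 − 0.207) / 0.29428 ≈ 0.2966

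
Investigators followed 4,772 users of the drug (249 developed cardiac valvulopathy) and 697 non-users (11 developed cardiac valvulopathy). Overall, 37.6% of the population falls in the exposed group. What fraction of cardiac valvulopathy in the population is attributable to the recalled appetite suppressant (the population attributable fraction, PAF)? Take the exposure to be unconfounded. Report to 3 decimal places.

PAF ≈ 0.464

p₁ = P(outcome | exposed) = 249/4772 = 0.052179
p₀ = P(outcome | unexposed) = 11/697 = 0.015782
Overall risk P(Y=1) = π·p₁ + (1−π)·p₀ = 0.376×0.052179 + 0.624×0.015782 = 0.029467.
Under exogeneity, PAF = [P(Y=1) − p₀] / P(Y=1).
PAF = (0.029467 − 0.015782) / 0.029467 ≈ 0.4644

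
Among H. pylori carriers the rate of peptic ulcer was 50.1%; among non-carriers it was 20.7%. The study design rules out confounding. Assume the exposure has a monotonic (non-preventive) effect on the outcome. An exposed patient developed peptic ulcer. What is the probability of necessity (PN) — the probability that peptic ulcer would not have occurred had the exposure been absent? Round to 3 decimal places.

p₁ = 0.501, p₀ = 0.207.
Under exogeneity and monotonicity, PN = (p₁ − p₀) / p₁.
PN = (0.501 − 0.207) / 0.501 = 0.294 / 0.501 ≈ 0.5868

PN ≈ 0.587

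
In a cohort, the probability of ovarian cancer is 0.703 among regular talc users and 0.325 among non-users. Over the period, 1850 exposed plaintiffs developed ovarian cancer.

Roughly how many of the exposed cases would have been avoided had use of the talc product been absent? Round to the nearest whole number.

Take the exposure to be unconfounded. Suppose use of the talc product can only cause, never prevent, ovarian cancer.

about 995 cases

Let p₁ = 0.703, p₀ = 0.325.
PN = (p₁ − p₀)/p₁ = (0.703 − 0.325) / 0.703 ≈ 0.53770.
Attributable cases ≈ PN × (exposed cases) = 0.53770 × 1850 ≈ 994.74.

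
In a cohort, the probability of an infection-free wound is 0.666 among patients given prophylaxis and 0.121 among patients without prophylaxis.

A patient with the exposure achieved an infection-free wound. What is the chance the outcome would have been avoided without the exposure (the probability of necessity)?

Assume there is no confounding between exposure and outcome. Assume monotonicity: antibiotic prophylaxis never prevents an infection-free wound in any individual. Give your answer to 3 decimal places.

Let p₁ = 0.666, p₀ = 0.121.
Under exogeneity and monotonicity, PN = (p₁ − p₀) / p₁.
PN = (0.666 − 0.121) / 0.666 = 0.545 / 0.666 ≈ 0.8183

PN ≈ 0.818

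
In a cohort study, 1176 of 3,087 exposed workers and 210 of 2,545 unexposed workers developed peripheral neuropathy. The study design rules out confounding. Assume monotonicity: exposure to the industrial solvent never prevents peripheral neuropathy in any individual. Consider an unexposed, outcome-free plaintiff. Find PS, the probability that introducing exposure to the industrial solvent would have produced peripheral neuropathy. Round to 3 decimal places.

PS ≈ 0.325

p₁ = P(outcome | exposed) = 1176/3087 = 0.38095
p₀ = P(outcome | unexposed) = 210/2545 = 0.082515
Under exogeneity and monotonicity, PS = (p₁ − p₀) / (1 − p₀).
PS = (0.38095 − 0.082515) / (1 − 0.082515) = 0.29844 / 0.91749 ≈ 0.3253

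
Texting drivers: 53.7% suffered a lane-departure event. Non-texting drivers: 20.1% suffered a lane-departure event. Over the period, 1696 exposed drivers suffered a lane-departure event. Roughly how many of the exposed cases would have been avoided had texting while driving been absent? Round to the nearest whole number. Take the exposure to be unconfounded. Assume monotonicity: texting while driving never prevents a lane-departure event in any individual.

about 1061 cases

p₁ = 0.537, p₀ = 0.201.
PN = (p₁ − p₀)/p₁ = (0.537 − 0.201) / 0.537 ≈ 0.62570.
Attributable cases ≈ PN × (exposed cases) = 0.62570 × 1696 ≈ 1061.18.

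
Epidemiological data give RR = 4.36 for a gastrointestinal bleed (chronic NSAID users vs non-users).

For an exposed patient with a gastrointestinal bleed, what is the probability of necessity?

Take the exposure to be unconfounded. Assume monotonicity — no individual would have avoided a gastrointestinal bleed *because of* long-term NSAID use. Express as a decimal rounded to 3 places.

Under exogeneity and monotonicity, PN = (RR − 1) / RR = 1 − 1/RR.
PN = (4.36 − 1) / 4.36 = 3.36 / 4.36 ≈ 0.7706

PN ≈ 0.771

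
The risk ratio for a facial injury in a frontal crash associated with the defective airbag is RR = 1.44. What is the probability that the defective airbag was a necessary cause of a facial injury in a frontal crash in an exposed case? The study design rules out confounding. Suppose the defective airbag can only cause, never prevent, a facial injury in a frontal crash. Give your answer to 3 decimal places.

Under exogeneity and monotonicity, PN = (RR − 1) / RR = 1 − 1/RR.
PN = (1.44 − 1) / 1.44 = 0.44 / 1.44 ≈ 0.3056

PN ≈ 0.306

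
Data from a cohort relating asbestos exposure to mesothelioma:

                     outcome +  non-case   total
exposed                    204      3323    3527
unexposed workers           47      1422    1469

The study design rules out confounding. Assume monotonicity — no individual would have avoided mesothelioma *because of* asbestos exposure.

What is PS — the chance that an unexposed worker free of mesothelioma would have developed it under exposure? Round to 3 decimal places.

PS ≈ 0.027

p₁ = P(outcome | exposed) = 204/3527 = 0.05784
p₀ = P(outcome | unexposed) = 47/1469 = 0.031995
Under exogeneity and monotonicity, PS = (p₁ − p₀)/(1 − p₀).
PS = (0.05784 − 0.031995) / 0.96801 ≈ 0.0267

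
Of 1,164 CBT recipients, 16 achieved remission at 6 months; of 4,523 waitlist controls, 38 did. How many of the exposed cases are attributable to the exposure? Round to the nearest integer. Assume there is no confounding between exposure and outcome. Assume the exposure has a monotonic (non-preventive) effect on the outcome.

p₁ = P(outcome | exposed) = 16/1164 = 0.013746
p₀ = P(outcome | unexposed) = 38/4523 = 0.0084015
PN = (p₁ − p₀)/p₁ = (0.013746 − 0.0084015) / 0.013746 ≈ 0.38879.
Attributable cases ≈ PN × (exposed cases) = 0.38879 × 16 ≈ 6.22.

about 6 cases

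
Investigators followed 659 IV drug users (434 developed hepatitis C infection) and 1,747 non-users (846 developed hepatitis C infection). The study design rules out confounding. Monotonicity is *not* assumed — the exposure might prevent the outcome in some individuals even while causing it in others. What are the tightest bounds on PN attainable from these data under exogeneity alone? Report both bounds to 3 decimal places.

0.265 ≤ PN ≤ 0.783

p₁ = P(outcome | exposed) = 434/659 = 0.65857
p₀ = P(outcome | unexposed) = 846/1747 = 0.48426
Under exogeneity alone the bounds on PN are max{0,(p₁−p₀)/p₁} ≤ PN ≤ min{1,(1−p₀)/p₁}.
  lower = (p₁ − p₀)/p₁ = 0.17431 / 0.65857 ≈ 0.2647
  upper = min{1, (1 − p₀)/p₁} = 0.51574 / 0.65857 ≈ 0.7831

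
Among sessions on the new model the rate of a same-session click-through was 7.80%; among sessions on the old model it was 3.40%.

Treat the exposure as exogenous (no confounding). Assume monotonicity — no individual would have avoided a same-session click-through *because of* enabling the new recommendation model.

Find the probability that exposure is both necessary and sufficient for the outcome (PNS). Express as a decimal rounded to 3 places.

p₁ = 0.078, p₀ = 0.034.
Under exogeneity and monotonicity, PNS = p₁ − p₀.
PNS = 0.078 − 0.034 = 0.044

PNS ≈ 0.044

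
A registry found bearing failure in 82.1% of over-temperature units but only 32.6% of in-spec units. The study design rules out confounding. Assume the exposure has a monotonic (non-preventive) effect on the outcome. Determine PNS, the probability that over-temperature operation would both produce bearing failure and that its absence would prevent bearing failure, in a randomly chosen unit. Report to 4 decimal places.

PNS ≈ 0.4950

p₁ = 0.821, p₀ = 0.326.
Under exogeneity and monotonicity, PNS = p₁ − p₀.
PNS = 0.821 − 0.326 = 0.495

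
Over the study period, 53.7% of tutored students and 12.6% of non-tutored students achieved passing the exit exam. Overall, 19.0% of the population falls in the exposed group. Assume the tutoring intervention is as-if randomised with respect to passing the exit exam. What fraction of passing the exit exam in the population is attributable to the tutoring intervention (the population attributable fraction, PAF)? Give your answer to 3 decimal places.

PAF ≈ 0.383

p₁ = 0.537, p₀ = 0.126.
Overall risk P(Y=1) = π·p₁ + (1−π)·p₀ = 0.19×0.537 + 0.81×0.126 = 0.20409.
Under exogeneity, PAF = [P(Y=1) − p₀] / P(Y=1).
PAF = (0.20409 − 0.126) / 0.20409 ≈ 0.3826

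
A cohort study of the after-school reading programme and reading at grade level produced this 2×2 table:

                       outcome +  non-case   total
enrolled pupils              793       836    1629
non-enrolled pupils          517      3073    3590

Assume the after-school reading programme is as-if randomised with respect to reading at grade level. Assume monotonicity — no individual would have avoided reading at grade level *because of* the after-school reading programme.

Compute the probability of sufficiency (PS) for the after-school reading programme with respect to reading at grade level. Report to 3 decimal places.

PS ≈ 0.400

p₁ = P(outcome | exposed) = 793/1629 = 0.4868
p₀ = P(outcome | unexposed) = 517/3590 = 0.14401
Under exogeneity and monotonicity, PS = (p₁ − p₀) / (1 − p₀).
PS = (0.4868 − 0.14401) / (1 − 0.14401) = 0.34279 / 0.85599 ≈ 0.4005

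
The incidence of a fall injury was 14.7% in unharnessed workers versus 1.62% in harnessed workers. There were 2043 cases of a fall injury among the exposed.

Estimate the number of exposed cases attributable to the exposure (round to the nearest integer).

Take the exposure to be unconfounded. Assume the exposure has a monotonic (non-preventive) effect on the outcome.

about 1818 cases

p₁ = 0.147, p₀ = 0.0162.
PN = (p₁ − p₀)/p₁ = (0.147 − 0.0162) / 0.147 ≈ 0.88980.
Attributable cases ≈ PN × (exposed cases) = 0.88980 × 2043 ≈ 1817.85.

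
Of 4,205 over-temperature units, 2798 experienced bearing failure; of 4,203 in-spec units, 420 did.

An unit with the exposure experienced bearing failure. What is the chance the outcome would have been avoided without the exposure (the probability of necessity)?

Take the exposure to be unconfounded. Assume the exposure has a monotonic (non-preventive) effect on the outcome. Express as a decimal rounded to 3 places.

PN ≈ 0.850

p₁ = P(outcome | exposed) = 2798/4205 = 0.6654
p₀ = P(outcome | unexposed) = 420/4203 = 0.099929
Under exogeneity and monotonicity, PN = (p₁ − p₀) / p₁.
PN = (0.6654 − 0.099929) / 0.6654 = 0.56547 / 0.6654 ≈ 0.8498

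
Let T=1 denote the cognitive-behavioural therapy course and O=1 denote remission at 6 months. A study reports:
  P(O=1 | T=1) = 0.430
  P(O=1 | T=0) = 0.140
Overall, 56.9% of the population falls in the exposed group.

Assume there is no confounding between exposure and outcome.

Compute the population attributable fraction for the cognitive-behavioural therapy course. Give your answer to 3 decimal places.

Let p₁ = 0.43, p₀ = 0.14.
Overall risk P(Y=1) = π·p₁ + (1−π)·p₀ = 0.569×0.43 + 0.431×0.14 = 0.30501.
Under exogeneity, PAF = [P(Y=1) − p₀] / P(Y=1).
PAF = (0.30501 − 0.14) / 0.30501 ≈ 0.5410

PAF ≈ 0.541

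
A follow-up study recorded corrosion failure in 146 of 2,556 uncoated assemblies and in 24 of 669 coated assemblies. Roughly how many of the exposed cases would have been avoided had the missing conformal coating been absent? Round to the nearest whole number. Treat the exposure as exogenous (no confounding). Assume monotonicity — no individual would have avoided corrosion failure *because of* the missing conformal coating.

about 54 cases

p₁ = P(outcome | exposed) = 146/2556 = 0.057121
p₀ = P(outcome | unexposed) = 24/669 = 0.035874
PN = (p₁ − p₀)/p₁ = (0.057121 − 0.035874) / 0.057121 ≈ 0.37195.
Attributable cases ≈ PN × (exposed cases) = 0.37195 × 146 ≈ 54.30.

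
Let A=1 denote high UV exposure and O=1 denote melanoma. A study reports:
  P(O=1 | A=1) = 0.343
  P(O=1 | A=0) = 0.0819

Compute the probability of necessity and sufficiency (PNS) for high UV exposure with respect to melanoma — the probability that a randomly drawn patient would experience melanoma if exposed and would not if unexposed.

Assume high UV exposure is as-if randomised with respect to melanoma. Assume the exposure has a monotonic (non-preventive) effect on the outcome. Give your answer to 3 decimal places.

PNS ≈ 0.261

Let p₁ = 0.343, p₀ = 0.0819.
Under exogeneity and monotonicity, PNS = p₁ − p₀.
PNS = 0.343 − 0.0819 = 0.2611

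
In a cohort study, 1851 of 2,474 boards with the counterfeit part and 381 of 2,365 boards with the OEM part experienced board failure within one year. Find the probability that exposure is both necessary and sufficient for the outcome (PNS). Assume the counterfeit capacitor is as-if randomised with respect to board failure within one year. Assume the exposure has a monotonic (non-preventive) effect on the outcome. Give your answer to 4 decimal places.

PNS ≈ 0.5871

p₁ = P(outcome | exposed) = 1851/2474 = 0.74818
p₀ = P(outcome | unexposed) = 381/2365 = 0.1611
Under exogeneity and monotonicity, PNS = p₁ − p₀.
PNS = 0.74818 − 0.1611 = 0.58708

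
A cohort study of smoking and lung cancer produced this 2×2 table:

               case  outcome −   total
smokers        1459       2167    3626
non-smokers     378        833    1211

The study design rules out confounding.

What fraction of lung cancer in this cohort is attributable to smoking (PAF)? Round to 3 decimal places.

PAF ≈ 0.178

p₁ = P(outcome | exposed) = 1459/3626 = 0.40237
p₀ = P(outcome | unexposed) = 378/1211 = 0.31214
Exposure prevalence π = 3626/4837 = 0.74964; overall risk P(Y=1) = 0.37978.
Under exogeneity, PAF = [P(Y=1) − p₀]/P(Y=1).
PAF = (0.37978 − 0.31214) / 0.37978 ≈ 0.1781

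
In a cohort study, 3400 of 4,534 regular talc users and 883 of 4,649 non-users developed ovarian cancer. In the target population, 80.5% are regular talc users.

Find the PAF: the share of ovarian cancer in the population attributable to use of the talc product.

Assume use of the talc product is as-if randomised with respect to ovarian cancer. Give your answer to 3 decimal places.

PAF ≈ 0.704

p₁ = P(outcome | exposed) = 3400/4534 = 0.74989
p₀ = P(outcome | unexposed) = 883/4649 = 0.18993
Overall risk P(Y=1) = π·p₁ + (1−π)·p₀ = 0.805×0.74989 + 0.195×0.18993 = 0.6407.
Under exogeneity, PAF = [P(Y=1) − p₀] / P(Y=1).
PAF = (0.6407 − 0.18993) / 0.6407 ≈ 0.7036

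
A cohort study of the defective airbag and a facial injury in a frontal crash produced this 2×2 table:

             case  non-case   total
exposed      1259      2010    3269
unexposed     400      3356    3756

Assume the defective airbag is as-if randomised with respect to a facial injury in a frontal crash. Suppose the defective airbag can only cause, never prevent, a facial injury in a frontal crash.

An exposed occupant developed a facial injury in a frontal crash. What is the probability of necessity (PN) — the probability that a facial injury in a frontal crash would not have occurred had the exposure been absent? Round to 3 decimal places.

p₁ = P(outcome | exposed) = 1259/3269 = 0.38513
p₀ = P(outcome | unexposed) = 400/3756 = 0.1065
Under exogeneity and monotonicity, PN = (p₁ − p₀)/p₁.
PN = (0.38513 − 0.1065) / 0.38513 ≈ 0.7235

PN ≈ 0.723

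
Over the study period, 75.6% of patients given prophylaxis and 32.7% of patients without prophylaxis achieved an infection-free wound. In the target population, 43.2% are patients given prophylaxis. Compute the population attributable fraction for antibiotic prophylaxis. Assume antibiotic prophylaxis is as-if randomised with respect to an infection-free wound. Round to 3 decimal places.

p₁ = 0.756, p₀ = 0.327.
Overall risk P(Y=1) = π·p₁ + (1−π)·p₀ = 0.432×0.756 + 0.568×0.327 = 0.51233.
Under exogeneity, PAF = [P(Y=1) − p₀] / P(Y=1).
PAF = (0.51233 − 0.327) / 0.51233 ≈ 0.3617

PAF ≈ 0.362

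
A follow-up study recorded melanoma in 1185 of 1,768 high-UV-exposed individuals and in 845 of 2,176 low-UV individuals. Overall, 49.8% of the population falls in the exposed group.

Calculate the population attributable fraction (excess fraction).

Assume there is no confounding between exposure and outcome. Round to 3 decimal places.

p₁ = P(outcome | exposed) = 1185/1768 = 0.67025
p₀ = P(outcome | unexposed) = 845/2176 = 0.38833
Overall risk P(Y=1) = π·p₁ + (1−π)·p₀ = 0.498×0.67025 + 0.502×0.38833 = 0.52872.
Under exogeneity, PAF = [P(Y=1) − p₀] / P(Y=1).
PAF = (0.52872 − 0.38833) / 0.52872 ≈ 0.2655

PAF ≈ 0.266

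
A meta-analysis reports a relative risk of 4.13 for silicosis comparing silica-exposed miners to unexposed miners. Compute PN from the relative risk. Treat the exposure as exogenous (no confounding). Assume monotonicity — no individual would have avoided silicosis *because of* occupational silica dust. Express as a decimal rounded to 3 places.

PN ≈ 0.758

Under exogeneity and monotonicity, PN = (RR − 1) / RR = 1 − 1/RR.
PN = (4.13 − 1) / 4.13 = 3.13 / 4.13 ≈ 0.7579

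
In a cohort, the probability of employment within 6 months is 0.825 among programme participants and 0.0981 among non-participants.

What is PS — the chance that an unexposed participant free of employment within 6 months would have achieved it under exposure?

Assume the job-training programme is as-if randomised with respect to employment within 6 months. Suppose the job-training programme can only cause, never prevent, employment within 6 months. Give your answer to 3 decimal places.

Let p₁ = 0.825, p₀ = 0.0981.
Under exogeneity and monotonicity, PS = (p₁ − p₀) / (1 − p₀).
PS = (0.825 − 0.0981) / (1 − 0.0981) = 0.7269 / 0.9019 ≈ 0.8060

PS ≈ 0.806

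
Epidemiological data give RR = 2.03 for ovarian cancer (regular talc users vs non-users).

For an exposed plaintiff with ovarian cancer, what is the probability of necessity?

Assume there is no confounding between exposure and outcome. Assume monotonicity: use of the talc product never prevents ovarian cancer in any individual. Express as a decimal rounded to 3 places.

PN ≈ 0.507

Under exogeneity and monotonicity, PN = (RR − 1) / RR = 1 − 1/RR.
PN = (2.03 − 1) / 2.03 = 1.03 / 2.03 ≈ 0.5074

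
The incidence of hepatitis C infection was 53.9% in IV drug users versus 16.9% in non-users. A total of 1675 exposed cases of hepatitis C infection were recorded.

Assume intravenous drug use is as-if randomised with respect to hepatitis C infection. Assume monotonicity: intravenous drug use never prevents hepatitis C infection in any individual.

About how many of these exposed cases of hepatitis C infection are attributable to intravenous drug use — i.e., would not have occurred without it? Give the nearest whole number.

p₁ = 0.539, p₀ = 0.169.
PN = (p₁ − p₀)/p₁ = (0.539 − 0.169) / 0.539 ≈ 0.68646.
Attributable cases ≈ PN × (exposed cases) = 0.68646 × 1675 ≈ 1149.81.

about 1150 cases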